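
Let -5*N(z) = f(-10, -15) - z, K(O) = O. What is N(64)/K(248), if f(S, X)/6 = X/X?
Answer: 29/620 ≈ 0.046774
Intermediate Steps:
f(S, X) = 6 (f(S, X) = 6*(X/X) = 6*1 = 6)
N(z) = -6/5 + z/5 (N(z) = -(6 - z)/5 = -6/5 + z/5)
N(64)/K(248) = (-6/5 + (1/5)*64)/248 = (-6/5 + 64/5)*(1/248) = (58/5)*(1/248) = 29/620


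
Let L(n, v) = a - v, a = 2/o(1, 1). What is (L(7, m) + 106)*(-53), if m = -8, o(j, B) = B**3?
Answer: -6148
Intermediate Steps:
a = 2 (a = 2/(1**3) = 2/1 = 2*1 = 2)
L(n, v) = 2 - v
(L(7, m) + 106)*(-53) = ((2 - 1*(-8)) + 106)*(-53) = ((2 + 8) + 106)*(-53) = (10 + 106)*(-53) = 116*(-53) = -6148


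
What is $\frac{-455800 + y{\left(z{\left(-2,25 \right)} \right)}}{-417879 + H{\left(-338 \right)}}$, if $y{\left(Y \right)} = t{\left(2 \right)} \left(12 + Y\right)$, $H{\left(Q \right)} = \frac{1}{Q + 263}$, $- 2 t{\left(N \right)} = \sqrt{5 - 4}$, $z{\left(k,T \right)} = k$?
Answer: $\frac{34185375}{31340926} \approx 1.0908$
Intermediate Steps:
$t{\left(N \right)} = - \frac{1}{2}$ ($t{\left(N \right)} = - \frac{\sqrt{5 - 4}}{2} = - \frac{\sqrt{1}}{2} = \left(- \frac{1}{2}\right) 1 = - \frac{1}{2}$)
$H{\left(Q \right)} = \frac{1}{263 + Q}$
$y{\left(Y \right)} = -6 - \frac{Y}{2}$ ($y{\left(Y \right)} = - \frac{12 + Y}{2} = -6 - \frac{Y}{2}$)
$\frac{-455800 + y{\left(z{\left(-2,25 \right)} \right)}}{-417879 + H{\left(-338 \right)}} = \frac{-455800 - 5}{-417879 + \frac{1}{263 - 338}} = \frac{-455800 + \left(-6 + 1\right)}{-417879 + \frac{1}{-75}} = \frac{-455800 - 5}{-417879 - \frac{1}{75}} = - \frac{455805}{- \frac{31340926}{75}} = \left(-455805\right) \left(- \frac{75}{31340926}\right) = \frac{34185375}{31340926}$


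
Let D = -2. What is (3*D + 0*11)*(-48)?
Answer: 288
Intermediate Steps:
(3*D + 0*11)*(-48) = (3*(-2) + 0*11)*(-48) = (-6 + 0)*(-48) = -6*(-48) = 288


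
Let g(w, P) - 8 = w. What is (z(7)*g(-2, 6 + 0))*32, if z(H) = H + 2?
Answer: 1728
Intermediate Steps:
g(w, P) = 8 + w
z(H) = 2 + H
(z(7)*g(-2, 6 + 0))*32 = ((2 + 7)*(8 - 2))*32 = (9*6)*32 = 54*32 = 1728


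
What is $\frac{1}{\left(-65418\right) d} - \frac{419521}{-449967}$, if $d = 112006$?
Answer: $\frac{1024639280011567}{1099000676906412} \approx 0.93234$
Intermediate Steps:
$\frac{1}{\left(-65418\right) d} - \frac{419521}{-449967} = \frac{1}{\left(-65418\right) 112006} - \frac{419521}{-449967} = \left(- \frac{1}{65418}\right) \frac{1}{112006} - - \frac{419521}{449967} = - \frac{1}{7327208508} + \frac{419521}{449967} = \frac{1024639280011567}{1099000676906412}$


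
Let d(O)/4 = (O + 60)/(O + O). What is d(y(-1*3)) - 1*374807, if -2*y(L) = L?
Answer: -374725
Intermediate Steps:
y(L) = -L/2
d(O) = 2*(60 + O)/O (d(O) = 4*((O + 60)/(O + O)) = 4*((60 + O)/((2*O))) = 4*((60 + O)*(1/(2*O))) = 4*((60 + O)/(2*O)) = 2*(60 + O)/O)
d(y(-1*3)) - 1*374807 = (2 + 120/((-(-1)*3/2))) - 1*374807 = (2 + 120/((-½*(-3)))) - 374807 = (2 + 120/(3/2)) - 374807 = (2 + 120*(⅔)) - 374807 = (2 + 80) - 374807 = 82 - 374807 = -374725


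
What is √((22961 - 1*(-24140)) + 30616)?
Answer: √77717 ≈ 278.78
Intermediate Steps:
√((22961 - 1*(-24140)) + 30616) = √((22961 + 24140) + 30616) = √(47101 + 30616) = √77717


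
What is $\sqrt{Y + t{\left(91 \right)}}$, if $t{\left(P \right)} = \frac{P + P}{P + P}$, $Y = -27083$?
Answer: $i \sqrt{27082} \approx 164.57 i$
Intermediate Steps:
$t{\left(P \right)} = 1$ ($t{\left(P \right)} = \frac{2 P}{2 P} = 2 P \frac{1}{2 P} = 1$)
$\sqrt{Y + t{\left(91 \right)}} = \sqrt{-27083 + 1} = \sqrt{-27082} = i \sqrt{27082}$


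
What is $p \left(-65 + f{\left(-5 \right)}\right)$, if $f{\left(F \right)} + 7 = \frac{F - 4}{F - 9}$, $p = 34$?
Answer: $- \frac{16983}{7} \approx -2426.1$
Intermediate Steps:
$f{\left(F \right)} = -7 + \frac{-4 + F}{-9 + F}$ ($f{\left(F \right)} = -7 + \frac{F - 4}{F - 9} = -7 + \frac{-4 + F}{-9 + F}$)
$p \left(-65 + f{\left(-5 \right)}\right) = 34 \left(-65 + \frac{59 - -30}{-9 - 5}\right) = 34 \left(-65 + \frac{59 + 30}{-14}\right) = 34 \left(-65 - \frac{89}{14}\right) = 34 \left(- \frac{999}{14}\right) = - \frac{16983}{7}$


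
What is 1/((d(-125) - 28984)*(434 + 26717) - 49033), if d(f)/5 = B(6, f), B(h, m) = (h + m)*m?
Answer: 1/1232362008 ≈ 8.1145e-10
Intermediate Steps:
B(h, m) = m*(h + m)
d(f) = 5*f*(6 + f) (d(f) = 5*(f*(6 + f)) = 5*f*(6 + f))
1/((d(-125) - 28984)*(434 + 26717) - 49033) = 1/((5*(-125)*(6 - 125) - 28984)*(434 + 26717) - 49033) = 1/((5*(-125)*(-119) - 28984)*27151 - 49033) = 1/((74375 - 28984)*27151 - 49033) = 1/(45391*27151 - 49033) = 1/(1232411041 - 49033) = 1/1232362008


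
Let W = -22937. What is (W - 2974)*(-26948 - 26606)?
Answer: 1387637694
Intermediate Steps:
(W - 2974)*(-26948 - 26606) = (-22937 - 2974)*(-26948 - 26606) = -25911*(-53554) = 1387637694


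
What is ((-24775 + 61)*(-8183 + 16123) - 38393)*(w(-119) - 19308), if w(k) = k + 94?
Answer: 3794440602149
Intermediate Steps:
w(k) = 94 + k
((-24775 + 61)*(-8183 + 16123) - 38393)*(w(-119) - 19308) = ((-24775 + 61)*(-8183 + 16123) - 38393)*((94 - 119) - 19308) = (-24714*7940 - 38393)*(-25 - 19308) = (-196229160 - 38393)*(-19333) = -196267553*(-19333) = 3794440602149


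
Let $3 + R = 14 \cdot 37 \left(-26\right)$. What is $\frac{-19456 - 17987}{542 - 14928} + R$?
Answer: $- \frac{193756363}{14386} \approx -13468.0$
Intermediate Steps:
$R = -13471$ ($R = -3 + 14 \cdot 37 \left(-26\right) = -3 + 518 \left(-26\right) = -3 - 13468 = -13471$)
$\frac{-19456 - 17987}{542 - 14928} + R = \frac{-19456 - 17987}{542 - 14928} - 13471 = - \frac{37443}{-14386} - 13471 = \left(-37443\right) \left(- \frac{1}{14386}\right) - 13471 = \frac{37443}{14386} - 13471 = - \frac{193756363}{14386}$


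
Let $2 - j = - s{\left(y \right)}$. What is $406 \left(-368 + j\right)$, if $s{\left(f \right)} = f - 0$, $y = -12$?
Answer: $-153468$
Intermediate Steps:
$s{\left(f \right)} = f$ ($s{\left(f \right)} = f + 0 = f$)
$j = -10$ ($j = 2 - \left(-1\right) \left(-12\right) = 2 - 12 = -10$)
$406 \left(-368 + j\right) = 406 \left(-368 - 10\right) = 406 \left(-378\right) = -153468$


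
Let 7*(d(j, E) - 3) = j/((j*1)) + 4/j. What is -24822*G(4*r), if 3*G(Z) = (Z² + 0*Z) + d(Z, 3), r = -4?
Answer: -4287705/2 ≈ -2.1439e+6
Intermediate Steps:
d(j, E) = 22/7 + 4/(7*j) (d(j, E) = 3 + (j/((j*1)) + 4/j)/7 = 3 + (j/j + 4/j)/7 = 3 + (1 + 4/j)/7 = 3 + (⅐ + 4/(7*j)) = 22/7 + 4/(7*j))
G(Z) = Z²/3 + 2*(2 + 11*Z)/(21*Z) (G(Z) = ((Z² + 0*Z) + 2*(2 + 11*Z)/(7*Z))/3 = ((Z² + 0) + 2*(2 + 11*Z)/(7*Z))/3 = (Z² + 2*(2 + 11*Z)/(7*Z))/3 = Z²/3 + 2*(2 + 11*Z)/(21*Z))
-24822*G(4*r) = -1182*(4 + 7*(4*(-4))³ + 22*(4*(-4)))/(4*(-4)) = -1182*(4 + 7*(-16)³ + 22*(-16))/(-16) = -1182*(-1)*(4 + 7*(-4096) - 352)/16 = -1182*(-1)*(4 - 28672 - 352)/16 = -1182*(-1)*(-29020)/16 = -24822*7255/84 = -4287705/2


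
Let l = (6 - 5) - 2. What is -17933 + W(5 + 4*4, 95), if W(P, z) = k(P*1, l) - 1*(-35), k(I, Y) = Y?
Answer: -17899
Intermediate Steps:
l = -1 (l = 1 - 2 = -1)
W(P, z) = 34 (W(P, z) = -1 - 1*(-35) = -1 + 35 = 34)
-17933 + W(5 + 4*4, 95) = -17933 + 34 = -17899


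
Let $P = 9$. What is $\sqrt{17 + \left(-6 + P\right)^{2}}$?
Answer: $\sqrt{26} \approx 5.099$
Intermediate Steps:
$\sqrt{17 + \left(-6 + P\right)^{2}} = \sqrt{17 + \left(-6 + 9\right)^{2}} = \sqrt{17 + 3^{2}} = \sqrt{17 + 9} = \sqrt{26}$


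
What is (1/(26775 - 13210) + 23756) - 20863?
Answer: 39243546/13565 ≈ 2893.0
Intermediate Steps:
(1/(26775 - 13210) + 23756) - 20863 = (1/13565 + 23756) - 20863 = 322250141/13565 - 20863 = 39243546/13565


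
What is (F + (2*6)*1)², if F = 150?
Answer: 26244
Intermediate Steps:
(F + (2*6)*1)² = (150 + (2*6)*1)² = (150 + 12*1)² = (150 + 12)² = 162² = 26244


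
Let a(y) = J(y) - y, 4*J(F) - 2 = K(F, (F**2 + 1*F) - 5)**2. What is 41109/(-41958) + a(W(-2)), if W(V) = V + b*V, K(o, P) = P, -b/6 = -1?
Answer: 219461885/27972 ≈ 7845.8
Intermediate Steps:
b = 6 (b = -6*(-1) = 6)
J(F) = 1/2 + (-5 + F + F**2)**2/4 (J(F) = 1/2 + ((F**2 + 1*F) - 5)**2/4 = 1/2 + ((F**2 + F) - 5)**2/4 = 1/2 + ((F + F**2) - 5)**2/4 = 1/2 + (-5 + F + F**2)**2/4)
W(V) = 7*V (W(V) = V + 6*V = 7*V)
a(y) = 1/2 - y + (-5 + y + y**2)**2/4 (a(y) = (1/2 + (-5 + y + y**2)**2/4) - y = 1/2 - y + (-5 + y + y**2)**2/4)
41109/(-41958) + a(W(-2)) = 41109/(-41958) + (1/2 - 7*(-2) + (-5 + 7*(-2) + (7*(-2))**2)**2/4) = 41109*(-1/41958) + (1/2 - 1*(-14) + (-5 - 14 + (-14)**2)**2/4) = -13703/13986 + (1/2 + 14 + (-5 - 14 + 196)**2/4) = -13703/13986 + (1/2 + 14 + (1/4)*177**2) = -13703/13986 + (1/2 + 14 + (1/4)*31329) = -13703/13986 + (1/2 + 14 + 31329/4) = -13703/13986 + 31387/4 = 219461885/27972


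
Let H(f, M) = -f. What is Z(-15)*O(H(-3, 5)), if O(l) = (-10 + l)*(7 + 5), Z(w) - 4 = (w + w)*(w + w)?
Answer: -75936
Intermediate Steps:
Z(w) = 4 + 4*w² (Z(w) = 4 + (w + w)*(w + w) = 4 + (2*w)*(2*w) = 4 + 4*w²)
O(l) = -120 + 12*l (O(l) = (-10 + l)*12 = -120 + 12*l)
Z(-15)*O(H(-3, 5)) = (4 + 4*(-15)²)*(-120 + 12*(-1*(-3))) = (4 + 4*225)*(-120 + 12*3) = (4 + 900)*(-120 + 36) = 904*(-84) = -75936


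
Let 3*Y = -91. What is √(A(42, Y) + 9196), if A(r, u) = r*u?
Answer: √7922 ≈ 89.006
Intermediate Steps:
Y = -91/3 (Y = (⅓)*(-91) = -91/3 ≈ -30.333)
√(A(42, Y) + 9196) = √(42*(-91/3) + 9196) = √(-1274 + 9196) = √7922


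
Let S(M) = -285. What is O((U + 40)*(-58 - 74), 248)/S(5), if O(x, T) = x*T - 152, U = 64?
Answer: 3404696/285 ≈ 11946.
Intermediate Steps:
O(x, T) = -152 + T*x (O(x, T) = T*x - 152 = -152 + T*x)
O((U + 40)*(-58 - 74), 248)/S(5) = (-152 + 248*((64 + 40)*(-58 - 74)))/(-285) = (-152 + 248*(104*(-132)))*(-1/285) = (-152 + 248*(-13728))*(-1/285) = (-152 - 3404544)*(-1/285) = -3404696*(-1/285) = 3404696/285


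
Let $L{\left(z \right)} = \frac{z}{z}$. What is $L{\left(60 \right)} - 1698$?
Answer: $-1697$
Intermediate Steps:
$L{\left(z \right)} = 1$
$L{\left(60 \right)} - 1698 = 1 - 1698 = -1697$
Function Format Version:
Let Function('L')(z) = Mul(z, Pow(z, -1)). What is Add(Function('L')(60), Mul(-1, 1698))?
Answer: -1697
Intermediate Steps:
Function('L')(z) = 1
Add(Function('L')(60), Mul(-1, 1698)) = Add(1, Mul(-1, 1698)) = Add(1, -1698) = -1697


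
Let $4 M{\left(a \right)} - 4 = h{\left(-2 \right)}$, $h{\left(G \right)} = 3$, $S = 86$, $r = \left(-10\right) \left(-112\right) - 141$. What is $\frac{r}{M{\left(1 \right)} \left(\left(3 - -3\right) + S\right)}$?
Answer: $\frac{979}{161} \approx 6.0807$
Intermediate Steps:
$r = 979$ ($r = 1120 - 141 = 979$)
$M{\left(a \right)} = \frac{7}{4}$ ($M{\left(a \right)} = 1 + \frac{1}{4} \cdot 3 = 1 + \frac{3}{4} = \frac{7}{4}$)
$\frac{r}{M{\left(1 \right)} \left(\left(3 - -3\right) + S\right)} = \frac{979}{\frac{7}{4} \left(\left(3 - -3\right) + 86\right)} = \frac{979}{\frac{7}{4} \left(\left(3 + 3\right) + 86\right)} = \frac{979}{\frac{7}{4} \left(6 + 86\right)} = \frac{979}{\frac{7}{4} \cdot 92} = \frac{979}{161}$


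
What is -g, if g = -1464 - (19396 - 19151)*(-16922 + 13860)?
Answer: -748726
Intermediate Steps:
g = 748726 (g = -1464 - 245*(-3062) = -1464 - 1*(-750190) = -1464 + 750190 = 748726)
-g = -1*748726 = -748726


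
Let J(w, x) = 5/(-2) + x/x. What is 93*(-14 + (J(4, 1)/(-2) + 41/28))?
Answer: -15345/14 ≈ -1096.1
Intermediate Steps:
J(w, x) = -3/2 (J(w, x) = 5*(-½) + 1 = -5/2 + 1 = -3/2)
93*(-14 + (J(4, 1)/(-2) + 41/28)) = 93*(-14 + (-3/2/(-2) + 41/28)) = 93*(-14 + (-3/2*(-½) + 41*(1/28))) = 93*(-14 + (¾ + 41/28)) = 93*(-14 + 31/14) = 93*(-165/14) = -15345/14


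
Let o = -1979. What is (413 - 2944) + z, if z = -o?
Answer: -552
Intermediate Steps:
z = 1979 (z = -1*(-1979) = 1979)
(413 - 2944) + z = (413 - 2944) + 1979 = -2531 + 1979 = -552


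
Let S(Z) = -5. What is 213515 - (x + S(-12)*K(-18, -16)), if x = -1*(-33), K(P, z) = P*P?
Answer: 215102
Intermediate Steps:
K(P, z) = P²
x = 33
213515 - (x + S(-12)*K(-18, -16)) = 213515 - (33 - 5*(-18)²) = 213515 - (33 - 5*324) = 213515 - (33 - 1620) = 213515 - 1*(-1587) = 213515 + 1587 = 215102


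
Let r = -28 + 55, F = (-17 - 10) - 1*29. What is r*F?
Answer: -1512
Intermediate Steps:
F = -56 (F = -27 - 29 = -56)
r = 27
r*F = 27*(-56) = -1512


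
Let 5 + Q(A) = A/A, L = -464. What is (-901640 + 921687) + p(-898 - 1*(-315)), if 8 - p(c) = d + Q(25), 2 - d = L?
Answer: 19593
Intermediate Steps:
d = 466 (d = 2 - 1*(-464) = 2 + 464 = 466)
Q(A) = -4 (Q(A) = -5 + A/A = -5 + 1 = -4)
p(c) = -454 (p(c) = 8 - (466 - 4) = 8 - 1*462 = 8 - 462 = -454)
(-901640 + 921687) + p(-898 - 1*(-315)) = (-901640 + 921687) - 454 = 20047 - 454 = 19593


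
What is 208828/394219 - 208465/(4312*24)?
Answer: -8652810253/5828133696 ≈ -1.4847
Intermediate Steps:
208828/394219 - 208465/(4312*24) = 208828*(1/394219) - 208465/103488 = 208828/394219 - 208465*1/103488 = 208828/394219 - 208465/103488 = -8652810253/5828133696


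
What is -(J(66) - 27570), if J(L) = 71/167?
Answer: 4604119/167 ≈ 27570.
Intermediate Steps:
J(L) = 71/167 (J(L) = 71*(1/167) = 71/167)
-(J(66) - 27570) = -(71/167 - 27570) = -1*(-4604119/167) = 4604119/167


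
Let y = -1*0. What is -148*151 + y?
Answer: -22348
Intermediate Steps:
y = 0
-148*151 + y = -148*151 + 0 = -22348 + 0 = -22348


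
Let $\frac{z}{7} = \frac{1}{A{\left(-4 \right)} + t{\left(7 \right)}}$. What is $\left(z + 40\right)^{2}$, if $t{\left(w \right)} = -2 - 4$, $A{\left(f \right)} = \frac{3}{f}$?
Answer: $\frac{1106704}{729} \approx 1518.1$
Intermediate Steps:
$t{\left(w \right)} = -6$ ($t{\left(w \right)} = -2 - 4 = -6$)
$z = - \frac{28}{27}$ ($z = \frac{7}{\frac{3}{-4} - 6} = \frac{7}{3 \left(- \frac{1}{4}\right) - 6} = \frac{7}{- \frac{3}{4} - 6} = \frac{7}{- \frac{27}{4}} = 7 \left(- \frac{4}{27}\right) = - \frac{28}{27} \approx -1.037$)
$\left(z + 40\right)^{2} = \left(- \frac{28}{27} + 40\right)^{2} = \left(\frac{1052}{27}\right)^{2} = \frac{1106704}{729}$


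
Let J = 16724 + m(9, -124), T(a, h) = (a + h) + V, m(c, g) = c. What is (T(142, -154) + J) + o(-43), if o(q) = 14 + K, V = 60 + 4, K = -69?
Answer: 16730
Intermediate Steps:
V = 64
o(q) = -55 (o(q) = 14 - 69 = -55)
T(a, h) = 64 + a + h (T(a, h) = (a + h) + 64 = 64 + a + h)
J = 16733 (J = 16724 + 9 = 16733)
(T(142, -154) + J) + o(-43) = ((64 + 142 - 154) + 16733) - 55 = (52 + 16733) - 55 = 16785 - 55 = 16730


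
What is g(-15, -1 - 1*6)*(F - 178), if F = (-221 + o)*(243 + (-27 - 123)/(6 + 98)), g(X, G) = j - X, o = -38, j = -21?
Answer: 9787665/26 ≈ 3.7645e+5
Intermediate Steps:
g(X, G) = -21 - X
F = -3253299/52 (F = (-221 - 38)*(243 + (-27 - 123)/(6 + 98)) = -259*(243 - 150/104) = -259*(243 - 150*1/104) = -259*(243 - 75/52) = -259*12561/52 = -3253299/52 ≈ -62563.)
g(-15, -1 - 1*6)*(F - 178) = (-21 - 1*(-15))*(-3253299/52 - 178) = (-21 + 15)*(-3262555/52) = -6*(-3262555/52) = 9787665/26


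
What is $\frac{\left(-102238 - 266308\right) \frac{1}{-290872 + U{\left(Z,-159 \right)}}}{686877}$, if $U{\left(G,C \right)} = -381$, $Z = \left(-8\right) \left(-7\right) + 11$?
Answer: $\frac{368546}{200054986881} \approx 1.8422 \cdot 10^{-6}$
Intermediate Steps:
$Z = 67$ ($Z = 56 + 11 = 67$)
$\frac{\left(-102238 - 266308\right) \frac{1}{-290872 + U{\left(Z,-159 \right)}}}{686877} = \frac{\left(-102238 - 266308\right) \frac{1}{-290872 - 381}}{686877} = - \frac{368546}{-291253} \cdot \frac{1}{686877} = \left(-368546\right) \left(- \frac{1}{291253}\right) \frac{1}{686877} = \frac{368546}{291253} \cdot \frac{1}{686877} = \frac{368546}{200054986881}$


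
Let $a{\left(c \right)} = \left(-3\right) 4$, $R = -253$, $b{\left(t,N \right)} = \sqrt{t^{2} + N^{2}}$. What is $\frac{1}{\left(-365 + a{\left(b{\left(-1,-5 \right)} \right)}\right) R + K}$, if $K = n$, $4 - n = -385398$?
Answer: $\frac{1}{480783} \approx 2.0799 \cdot 10^{-6}$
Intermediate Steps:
$b{\left(t,N \right)} = \sqrt{N^{2} + t^{2}}$
$a{\left(c \right)} = -12$
$n = 385402$ ($n = 4 - -385398 = 4 + 385398 = 385402$)
$K = 385402$
$\frac{1}{\left(-365 + a{\left(b{\left(-1,-5 \right)} \right)}\right) R + K} = \frac{1}{\left(-365 - 12\right) \left(-253\right) + 385402} = \frac{1}{\left(-377\right) \left(-253\right) + 385402} = \frac{1}{95381 + 385402} = \frac{1}{480783}$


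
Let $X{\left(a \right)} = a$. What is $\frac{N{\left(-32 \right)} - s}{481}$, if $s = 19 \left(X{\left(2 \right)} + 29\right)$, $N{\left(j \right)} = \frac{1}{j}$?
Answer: $- \frac{18849}{15392} \approx -1.2246$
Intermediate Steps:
$s = 589$ ($s = 19 \left(2 + 29\right) = 19 \cdot 31 = 589$)
$\frac{N{\left(-32 \right)} - s}{481} = \frac{\frac{1}{-32} - 589}{481} = \left(- \frac{1}{32} - 589\right) \frac{1}{481} = \left(- \frac{18849}{32}\right) \frac{1}{481} = - \frac{18849}{15392}$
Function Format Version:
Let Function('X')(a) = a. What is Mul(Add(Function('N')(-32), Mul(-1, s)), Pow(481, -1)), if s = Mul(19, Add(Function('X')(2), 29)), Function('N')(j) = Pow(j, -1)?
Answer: Rational(-18849, 15392) ≈ -1.2246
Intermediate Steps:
s = 589 (s = Mul(19, Add(2, 29)) = Mul(19, 31) = 589)
Mul(Add(Function('N')(-32), Mul(-1, s)), Pow(481, -1)) = Mul(Add(Pow(-32, -1), Mul(-1, 589)), Pow(481, -1)) = Mul(Add(Rational(-1, 32), -589), Rational(1, 481)) = Mul(Rational(-18849, 32), Rational(1, 481)) = Rational(-18849, 15392)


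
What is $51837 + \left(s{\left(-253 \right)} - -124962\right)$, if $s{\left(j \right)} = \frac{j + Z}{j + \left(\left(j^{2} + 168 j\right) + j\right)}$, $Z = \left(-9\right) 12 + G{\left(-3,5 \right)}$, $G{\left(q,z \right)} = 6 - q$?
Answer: $\frac{337509259}{1909} \approx 1.768 \cdot 10^{5}$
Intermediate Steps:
$Z = -99$ ($Z = \left(-9\right) 12 + \left(6 - -3\right) = -108 + \left(6 + 3\right) = -108 + 9 = -99$)
$s{\left(j \right)} = \frac{-99 + j}{j^{2} + 170 j}$ ($s{\left(j \right)} = \frac{j - 99}{j + \left(\left(j^{2} + 168 j\right) + j\right)} = \frac{-99 + j}{j + \left(j^{2} + 169 j\right)} = \frac{-99 + j}{j^{2} + 170 j}$)
$51837 + \left(s{\left(-253 \right)} - -124962\right) = 51837 + \left(\frac{-99 - 253}{\left(-253\right) \left(170 - 253\right)} - -124962\right) = 51837 + \left(\left(- \frac{1}{253}\right) \frac{1}{-83} \left(-352\right) + 124962\right) = 51837 + \left(\left(- \frac{1}{253}\right) \left(- \frac{1}{83}\right) \left(-352\right) + 124962\right) = 51837 + \left(- \frac{32}{1909} + 124962\right) = 51837 + \frac{238552426}{1909} = \frac{337509259}{1909}$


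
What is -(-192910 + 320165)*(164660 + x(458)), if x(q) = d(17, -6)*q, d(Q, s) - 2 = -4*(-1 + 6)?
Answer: -19904718080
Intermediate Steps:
d(Q, s) = -18 (d(Q, s) = 2 - 4*(-1 + 6) = 2 - 4*5 = 2 - 20 = -18)
x(q) = -18*q
-(-192910 + 320165)*(164660 + x(458)) = -(-192910 + 320165)*(164660 - 18*458) = -127255*(164660 - 8244) = -127255*156416 = -1*19904718080 = -19904718080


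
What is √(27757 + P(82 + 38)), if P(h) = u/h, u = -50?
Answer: √999237/6 ≈ 166.60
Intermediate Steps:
P(h) = -50/h
√(27757 + P(82 + 38)) = √(27757 - 50/(82 + 38)) = √(27757 - 50/120) = √(27757 - 50*1/120) = √(27757 - 5/12) = √(333079/12) = √999237/6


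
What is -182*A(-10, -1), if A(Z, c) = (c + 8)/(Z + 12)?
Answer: -637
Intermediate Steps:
A(Z, c) = (8 + c)/(12 + Z)
-182*A(-10, -1) = -182*(8 - 1)/(12 - 10) = -182*7/2 = -637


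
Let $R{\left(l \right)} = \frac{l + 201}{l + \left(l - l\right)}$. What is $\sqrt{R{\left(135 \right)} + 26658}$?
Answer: $\frac{\sqrt{5998610}}{15} \approx 163.28$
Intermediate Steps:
$R{\left(l \right)} = \frac{201 + l}{l}$ ($R{\left(l \right)} = \frac{201 + l}{l + 0} = \frac{201 + l}{l}$)
$\sqrt{R{\left(135 \right)} + 26658} = \sqrt{\frac{201 + 135}{135} + 26658} = \sqrt{\frac{1}{135} \cdot 336 + 26658} = \sqrt{\frac{112}{45} + 26658} = \sqrt{\frac{1199722}{45}} = \frac{\sqrt{5998610}}{15}$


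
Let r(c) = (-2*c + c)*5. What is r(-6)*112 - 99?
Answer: 3261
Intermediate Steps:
r(c) = -5*c (r(c) = -c*5 = -5*c)
r(-6)*112 - 99 = -5*(-6)*112 - 99 = 30*112 - 99 = 3360 - 99 = 3261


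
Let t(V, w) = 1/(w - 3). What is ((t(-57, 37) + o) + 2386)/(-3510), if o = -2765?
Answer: 859/7956 ≈ 0.10797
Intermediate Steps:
t(V, w) = 1/(-3 + w)
((t(-57, 37) + o) + 2386)/(-3510) = ((1/(-3 + 37) - 2765) + 2386)/(-3510) = ((1/34 - 2765) + 2386)*(-1/3510) = (-94009/34 + 2386)*(-1/3510) = -12885/34*(-1/3510) = 859/7956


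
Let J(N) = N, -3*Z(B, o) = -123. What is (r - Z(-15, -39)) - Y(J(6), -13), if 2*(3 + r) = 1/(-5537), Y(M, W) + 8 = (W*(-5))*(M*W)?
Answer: 55746515/11074 ≈ 5034.0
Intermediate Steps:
Z(B, o) = 41 (Z(B, o) = -⅓*(-123) = 41)
Y(M, W) = -8 - 5*M*W² (Y(M, W) = -8 + (W*(-5))*(M*W) = -8 + (-5*W)*(M*W) = -8 - 5*M*W²)
r = -33223/11074 (r = -3 + (½)/(-5537) = -3 + (½)*(-1/5537) = -3 - 1/11074 = -33223/11074 ≈ -3.0001)
(r - Z(-15, -39)) - Y(J(6), -13) = (-33223/11074 - 1*41) - (-8 - 5*6*(-13)²) = (-33223/11074 - 41) - (-8 - 5*6*169) = -487257/11074 - (-8 - 5070) = -487257/11074 - 1*(-5078) = -487257/11074 + 5078 = 55746515/11074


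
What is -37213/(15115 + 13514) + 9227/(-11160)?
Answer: -25165069/11833320 ≈ -2.1266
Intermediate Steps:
-37213/(15115 + 13514) + 9227/(-11160) = -37213/28629 + 9227*(-1/11160) = -37213*1/28629 - 9227/11160 = -37213/28629 - 9227/11160 = -25165069/11833320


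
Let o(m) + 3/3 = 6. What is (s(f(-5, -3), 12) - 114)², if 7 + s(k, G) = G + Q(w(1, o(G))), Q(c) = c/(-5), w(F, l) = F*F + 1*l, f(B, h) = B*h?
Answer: 303601/25 ≈ 12144.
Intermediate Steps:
o(m) = 5 (o(m) = -1 + 6 = 5)
w(F, l) = l + F² (w(F, l) = F² + l = l + F²)
Q(c) = -c/5 (Q(c) = c*(-⅕) = -c/5)
s(k, G) = -41/5 + G (s(k, G) = -7 + (G - (5 + 1²)/5) = -7 + (G - (5 + 1)/5) = -7 + (G - ⅕*6) = -7 + (G - 6/5) = -7 + (-6/5 + G) = -41/5 + G)
(s(f(-5, -3), 12) - 114)² = ((-41/5 + 12) - 114)² = (19/5 - 114)² = (-551/5)² = 303601/25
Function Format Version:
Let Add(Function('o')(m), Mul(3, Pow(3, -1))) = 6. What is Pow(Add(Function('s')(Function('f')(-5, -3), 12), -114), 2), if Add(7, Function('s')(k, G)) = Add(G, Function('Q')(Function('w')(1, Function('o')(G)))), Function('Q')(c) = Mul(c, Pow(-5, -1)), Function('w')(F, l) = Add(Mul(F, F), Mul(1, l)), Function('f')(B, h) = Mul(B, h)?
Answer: Rational(303601, 25) ≈ 12144.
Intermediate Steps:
Function('o')(m) = 5 (Function('o')(m) = Add(-1, 6) = 5)
Function('w')(F, l) = Add(l, Pow(F, 2)) (Function('w')(F, l) = Add(Pow(F, 2), l) = Add(l, Pow(F, 2)))
Function('Q')(c) = Mul(Rational(-1, 5), c) (Function('Q')(c) = Mul(c, Rational(-1, 5)) = Mul(Rational(-1, 5), c))
Function('s')(k, G) = Add(Rational(-41, 5), G) (Function('s')(k, G) = Add(-7, Add(G, Mul(Rational(-1, 5), Add(5, Pow(1, 2))))) = Add(-7, Add(G, Mul(Rational(-1, 5), Add(5, 1)))) = Add(-7, Add(G, Mul(Rational(-1, 5), 6))) = Add(-7, Add(G, Rational(-6, 5))) = Add(-7, Add(Rational(-6, 5), G)) = Add(Rational(-41, 5), G))
Pow(Add(Function('s')(Function('f')(-5, -3), 12), -114), 2) = Pow(Add(Add(Rational(-41, 5), 12), -114), 2) = Pow(Add(Rational(19, 5), -114), 2) = Pow(Rational(-551, 5), 2) = Rational(303601, 25)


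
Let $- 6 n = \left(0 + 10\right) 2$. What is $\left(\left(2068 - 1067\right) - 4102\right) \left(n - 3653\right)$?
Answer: $\frac{34014869}{3} \approx 1.1338 \cdot 10^{7}$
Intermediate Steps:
$n = - \frac{10}{3}$ ($n = - \frac{\left(0 + 10\right) 2}{6} = - \frac{10 \cdot 2}{6} = \left(- \frac{1}{6}\right) 20 = - \frac{10}{3} \approx -3.3333$)
$\left(\left(2068 - 1067\right) - 4102\right) \left(n - 3653\right) = \left(\left(2068 - 1067\right) - 4102\right) \left(- \frac{10}{3} - 3653\right) = \left(\left(2068 - 1067\right) - 4102\right) \left(- \frac{10969}{3}\right) = \left(1001 - 4102\right) \left(- \frac{10969}{3}\right) = \left(-3101\right) \left(- \frac{10969}{3}\right) = \frac{34014869}{3}$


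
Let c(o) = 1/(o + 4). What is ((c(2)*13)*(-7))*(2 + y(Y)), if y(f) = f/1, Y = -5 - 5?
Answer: 364/3 ≈ 121.33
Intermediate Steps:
Y = -10
y(f) = f (y(f) = f*1 = f)
c(o) = 1/(4 + o)
((c(2)*13)*(-7))*(2 + y(Y)) = ((13/(4 + 2))*(-7))*(2 - 10) = ((13/6)*(-7))*(-8) = -91/6*(-8) = 364/3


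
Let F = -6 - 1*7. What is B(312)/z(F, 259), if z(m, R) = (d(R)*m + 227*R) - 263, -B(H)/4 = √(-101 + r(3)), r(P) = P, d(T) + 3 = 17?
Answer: -7*I*√2/14587 ≈ -0.00067865*I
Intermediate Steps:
d(T) = 14 (d(T) = -3 + 17 = 14)
F = -13 (F = -6 - 7 = -13)
B(H) = -28*I*√2 (B(H) = -4*√(-101 + 3) = -28*I*√2)
z(m, R) = -263 + 14*m + 227*R (z(m, R) = (14*m + 227*R) - 263 = -263 + 14*m + 227*R)
B(312)/z(F, 259) = (-28*I*√2)/(-263 + 14*(-13) + 227*259) = (-28*I*√2)/(-263 - 182 + 58793) = -28*I*√2/58348 = -28*I*√2*(1/58348) = -7*I*√2/14587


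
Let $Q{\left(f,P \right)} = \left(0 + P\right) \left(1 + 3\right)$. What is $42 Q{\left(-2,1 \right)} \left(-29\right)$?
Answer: $-4872$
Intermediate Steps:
$Q{\left(f,P \right)} = 4 P$ ($Q{\left(f,P \right)} = P 4 = 4 P$)
$42 Q{\left(-2,1 \right)} \left(-29\right) = 42 \cdot 4 \cdot 1 \left(-29\right) = 42 \cdot 4 \left(-29\right) = 168 \left(-29\right) = -4872$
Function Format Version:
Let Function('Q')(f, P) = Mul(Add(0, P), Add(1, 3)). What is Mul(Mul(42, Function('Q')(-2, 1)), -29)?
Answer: -4872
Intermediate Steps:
Function('Q')(f, P) = Mul(4, P) (Function('Q')(f, P) = Mul(P, 4) = Mul(4, P))
Mul(Mul(42, Function('Q')(-2, 1)), -29) = Mul(Mul(42, Mul(4, 1)), -29) = Mul(Mul(42, 4), -29) = Mul(168, -29) = -4872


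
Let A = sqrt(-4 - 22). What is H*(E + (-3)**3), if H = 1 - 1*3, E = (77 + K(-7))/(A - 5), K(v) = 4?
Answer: 1188/17 + 54*I*sqrt(26)/17 ≈ 69.882 + 16.197*I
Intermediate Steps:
A = I*sqrt(26) (A = sqrt(-26) = I*sqrt(26) ≈ 5.099*I)
E = 81/(-5 + I*sqrt(26)) (E = (77 + 4)/(I*sqrt(26) - 5) = 81/(-5 + I*sqrt(26)) ≈ -7.9412 - 8.0984*I)
H = -2 (H = 1 - 3 = -2)
H*(E + (-3)**3) = -2*((-135/17 - 27*I*sqrt(26)/17) + (-3)**3) = -2*((-135/17 - 27*I*sqrt(26)/17) - 27) = -2*(-594/17 - 27*I*sqrt(26)/17) = 1188/17 + 54*I*sqrt(26)/17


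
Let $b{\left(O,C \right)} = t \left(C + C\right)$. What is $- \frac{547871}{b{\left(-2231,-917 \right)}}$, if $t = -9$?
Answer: $- \frac{547871}{16506} \approx -33.192$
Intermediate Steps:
$b{\left(O,C \right)} = - 18 C$ ($b{\left(O,C \right)} = - 9 \left(C + C\right) = - 9 \cdot 2 C = - 18 C$)
$- \frac{547871}{b{\left(-2231,-917 \right)}} = - \frac{547871}{\left(-18\right) \left(-917\right)} = - \frac{547871}{16506}$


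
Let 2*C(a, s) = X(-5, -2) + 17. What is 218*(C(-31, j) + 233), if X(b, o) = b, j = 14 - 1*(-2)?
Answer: 52102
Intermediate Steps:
j = 16 (j = 14 + 2 = 16)
C(a, s) = 6 (C(a, s) = (-5 + 17)/2 = (½)*12 = 6)
218*(C(-31, j) + 233) = 218*(6 + 233) = 218*239 = 52102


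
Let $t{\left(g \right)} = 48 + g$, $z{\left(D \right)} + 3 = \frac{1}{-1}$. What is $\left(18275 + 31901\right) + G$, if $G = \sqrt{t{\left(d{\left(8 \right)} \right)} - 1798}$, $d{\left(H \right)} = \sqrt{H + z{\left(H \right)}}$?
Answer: $50176 + 2 i \sqrt{437} \approx 50176.0 + 41.809 i$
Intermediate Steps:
$z{\left(D \right)} = -4$ ($z{\left(D \right)} = -3 + \frac{1}{-1} = -3 - 1 = -4$)
$d{\left(H \right)} = \sqrt{-4 + H}$ ($d{\left(H \right)} = \sqrt{H - 4} = \sqrt{-4 + H}$)
$G = 2 i \sqrt{437}$ ($G = \sqrt{\left(48 + \sqrt{-4 + 8}\right) - 1798} = \sqrt{\left(48 + \sqrt{4}\right) - 1798} = \sqrt{\left(48 + 2\right) - 1798} = \sqrt{50 - 1798} = \sqrt{-1748} = 2 i \sqrt{437} \approx 41.809 i$)
$\left(18275 + 31901\right) + G = \left(18275 + 31901\right) + 2 i \sqrt{437} = 50176 + 2 i \sqrt{437}$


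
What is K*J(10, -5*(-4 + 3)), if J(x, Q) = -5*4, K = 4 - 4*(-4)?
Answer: -400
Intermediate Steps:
K = 20 (K = 4 + 16 = 20)
J(x, Q) = -20
K*J(10, -5*(-4 + 3)) = 20*(-20) = -400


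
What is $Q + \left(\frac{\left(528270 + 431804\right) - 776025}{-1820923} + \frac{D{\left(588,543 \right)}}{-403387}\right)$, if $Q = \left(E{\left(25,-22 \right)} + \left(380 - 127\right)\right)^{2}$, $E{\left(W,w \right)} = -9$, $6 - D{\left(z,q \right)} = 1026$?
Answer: $\frac{43731302573310233}{734536666201} \approx 59536.0$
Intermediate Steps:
$D{\left(z,q \right)} = -1020$ ($D{\left(z,q \right)} = 6 - 1026 = -1020$)
$Q = 59536$ ($Q = \left(-9 + \left(380 - 127\right)\right)^{2} = \left(-9 + 253\right)^{2} = 244^{2} = 59536$)
$Q + \left(\frac{\left(528270 + 431804\right) - 776025}{-1820923} + \frac{D{\left(588,543 \right)}}{-403387}\right) = 59536 + \left(\frac{\left(528270 + 431804\right) - 776025}{-1820923} - \frac{1020}{-403387}\right) = 59536 + \left(\left(960074 - 776025\right) \left(- \frac{1}{1820923}\right) - - \frac{1020}{403387}\right) = 59536 + \left(184049 \left(- \frac{1}{1820923}\right) + \frac{1020}{403387}\right) = 59536 + \left(- \frac{184049}{1820923} + \frac{1020}{403387}\right) = 59536 - \frac{72385632503}{734536666201} = \frac{43731302573310233}{734536666201}$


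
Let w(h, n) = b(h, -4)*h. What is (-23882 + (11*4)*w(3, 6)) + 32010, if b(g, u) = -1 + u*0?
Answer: 7996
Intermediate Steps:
b(g, u) = -1 (b(g, u) = -1 + 0 = -1)
w(h, n) = -h
(-23882 + (11*4)*w(3, 6)) + 32010 = (-23882 + (11*4)*(-1*3)) + 32010 = (-23882 + 44*(-3)) + 32010 = (-23882 - 132) + 32010 = -24014 + 32010 = 7996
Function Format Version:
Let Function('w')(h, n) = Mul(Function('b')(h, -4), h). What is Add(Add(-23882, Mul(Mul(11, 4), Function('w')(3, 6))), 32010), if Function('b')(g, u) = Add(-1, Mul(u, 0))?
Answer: 7996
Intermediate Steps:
Function('b')(g, u) = -1 (Function('b')(g, u) = Add(-1, 0) = -1)
Function('w')(h, n) = Mul(-1, h)
Add(Add(-23882, Mul(Mul(11, 4), Function('w')(3, 6))), 32010) = Add(Add(-23882, Mul(Mul(11, 4), Mul(-1, 3))), 32010) = Add(Add(-23882, Mul(44, -3)), 32010) = Add(Add(-23882, -132), 32010) = Add(-24014, 32010) = 7996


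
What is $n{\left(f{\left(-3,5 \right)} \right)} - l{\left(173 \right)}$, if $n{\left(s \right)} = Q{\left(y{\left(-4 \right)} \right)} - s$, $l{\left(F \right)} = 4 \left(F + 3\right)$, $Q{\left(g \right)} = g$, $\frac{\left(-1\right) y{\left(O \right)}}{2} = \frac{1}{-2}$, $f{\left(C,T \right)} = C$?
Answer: $-700$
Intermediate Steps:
$y{\left(O \right)} = 1$ ($y{\left(O \right)} = - \frac{2}{-2} = \left(-2\right) \left(- \frac{1}{2}\right) = 1$)
$l{\left(F \right)} = 12 + 4 F$ ($l{\left(F \right)} = 4 \left(3 + F\right) = 12 + 4 F$)
$n{\left(s \right)} = 1 - s$
$n{\left(f{\left(-3,5 \right)} \right)} - l{\left(173 \right)} = \left(1 - -3\right) - \left(12 + 4 \cdot 173\right) = \left(1 + 3\right) - \left(12 + 692\right) = 4 - 704 = -700$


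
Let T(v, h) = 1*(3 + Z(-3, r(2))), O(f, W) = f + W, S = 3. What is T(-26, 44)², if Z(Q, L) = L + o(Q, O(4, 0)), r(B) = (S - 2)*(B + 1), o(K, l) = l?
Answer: 100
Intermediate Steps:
O(f, W) = W + f
r(B) = 1 + B (r(B) = (3 - 2)*(B + 1) = 1*(1 + B) = 1 + B)
Z(Q, L) = 4 + L (Z(Q, L) = L + (0 + 4) = L + 4 = 4 + L)
T(v, h) = 10 (T(v, h) = 1*(3 + (4 + (1 + 2))) = 1*(3 + (4 + 3)) = 1*(3 + 7) = 1*10 = 10)
T(-26, 44)² = 10² = 100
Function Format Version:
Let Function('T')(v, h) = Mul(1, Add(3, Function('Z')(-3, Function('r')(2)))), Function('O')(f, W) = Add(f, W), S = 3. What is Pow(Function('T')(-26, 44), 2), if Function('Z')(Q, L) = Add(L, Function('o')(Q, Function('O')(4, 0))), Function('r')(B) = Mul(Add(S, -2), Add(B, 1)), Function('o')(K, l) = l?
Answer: 100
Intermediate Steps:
Function('O')(f, W) = Add(W, f)
Function('r')(B) = Add(1, B) (Function('r')(B) = Mul(Add(3, -2), Add(B, 1)) = Mul(1, Add(1, B)) = Add(1, B))
Function('Z')(Q, L) = Add(4, L) (Function('Z')(Q, L) = Add(L, Add(0, 4)) = Add(L, 4) = Add(4, L))
Function('T')(v, h) = 10 (Function('T')(v, h) = Mul(1, Add(3, Add(4, Add(1, 2)))) = Mul(1, Add(3, Add(4, 3))) = Mul(1, Add(3, 7)) = Mul(1, 10) = 10)
Pow(Function('T')(-26, 44), 2) = Pow(10, 2) = 100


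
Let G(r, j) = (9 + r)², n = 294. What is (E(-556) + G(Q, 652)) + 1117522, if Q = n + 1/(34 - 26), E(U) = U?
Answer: 77366449/64 ≈ 1.2089e+6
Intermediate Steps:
Q = 2353/8 (Q = 294 + 1/(34 - 26) = 294 + 1/8 = 294 + ⅛ = 2353/8 ≈ 294.13)
(E(-556) + G(Q, 652)) + 1117522 = (-556 + (9 + 2353/8)²) + 1117522 = (-556 + (2425/8)²) + 1117522 = (-556 + 5880625/64) + 1117522 = 5845041/64 + 1117522 = 77366449/64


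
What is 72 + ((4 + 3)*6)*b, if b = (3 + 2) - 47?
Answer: -1692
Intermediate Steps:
b = -42 (b = 5 - 47 = -42)
72 + ((4 + 3)*6)*b = 72 + ((4 + 3)*6)*(-42) = 72 + (7*6)*(-42) = 72 + 42*(-42) = 72 - 1764 = -1692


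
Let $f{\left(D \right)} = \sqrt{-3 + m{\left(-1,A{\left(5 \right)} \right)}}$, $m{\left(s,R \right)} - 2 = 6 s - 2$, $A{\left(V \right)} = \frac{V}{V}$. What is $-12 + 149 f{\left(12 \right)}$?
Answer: $-12 + 447 i \approx -12.0 + 447.0 i$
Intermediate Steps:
$A{\left(V \right)} = 1$
$m{\left(s,R \right)} = 6 s$ ($m{\left(s,R \right)} = 2 + \left(6 s - 2\right) = 2 + \left(-2 + 6 s\right) = 6 s$)
$f{\left(D \right)} = 3 i$ ($f{\left(D \right)} = \sqrt{-3 + 6 \left(-1\right)} = \sqrt{-3 - 6} = \sqrt{-9} = 3 i$)
$-12 + 149 f{\left(12 \right)} = -12 + 149 \cdot 3 i = -12 + 447 i$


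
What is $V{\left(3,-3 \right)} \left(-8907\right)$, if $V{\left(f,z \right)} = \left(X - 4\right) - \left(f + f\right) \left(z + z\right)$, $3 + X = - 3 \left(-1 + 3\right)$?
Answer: $-204861$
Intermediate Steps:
$X = -9$ ($X = -3 - 3 \left(-1 + 3\right) = -3 - 6 = -9$)
$V{\left(f,z \right)} = -13 - 4 f z$ ($V{\left(f,z \right)} = \left(-9 - 4\right) - \left(f + f\right) \left(z + z\right) = -13 - 2 f 2 z = -13 - 4 f z$)
$V{\left(3,-3 \right)} \left(-8907\right) = \left(-13 - 12 \left(-3\right)\right) \left(-8907\right) = \left(-13 + 36\right) \left(-8907\right) = 23 \left(-8907\right) = -204861$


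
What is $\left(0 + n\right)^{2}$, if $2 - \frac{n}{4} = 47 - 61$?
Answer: $4096$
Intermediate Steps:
$n = 64$ ($n = 8 - 4 \left(47 - 61\right) = 8 - -56 = 8 + 56 = 64$)
$\left(0 + n\right)^{2} = \left(0 + 64\right)^{2} = 64^{2} = 4096$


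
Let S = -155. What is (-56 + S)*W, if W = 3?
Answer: -633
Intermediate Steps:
(-56 + S)*W = (-56 - 155)*3 = -211*3 = -633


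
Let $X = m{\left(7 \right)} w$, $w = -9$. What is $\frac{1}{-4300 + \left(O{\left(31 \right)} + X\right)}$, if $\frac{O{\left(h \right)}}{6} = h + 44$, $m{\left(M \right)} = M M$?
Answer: $- \frac{1}{4291} \approx -0.00023305$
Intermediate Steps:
$m{\left(M \right)} = M^{2}$
$O{\left(h \right)} = 264 + 6 h$ ($O{\left(h \right)} = 6 \left(h + 44\right) = 6 \left(44 + h\right) = 264 + 6 h$)
$X = -441$ ($X = 7^{2} \left(-9\right) = 49 \left(-9\right) = -441$)
$\frac{1}{-4300 + \left(O{\left(31 \right)} + X\right)} = \frac{1}{-4300 + \left(\left(264 + 6 \cdot 31\right) - 441\right)} = \frac{1}{-4300 + \left(\left(264 + 186\right) - 441\right)} = \frac{1}{-4300 + \left(450 - 441\right)} = \frac{1}{-4300 + 9} = \frac{1}{-4291} = - \frac{1}{4291}$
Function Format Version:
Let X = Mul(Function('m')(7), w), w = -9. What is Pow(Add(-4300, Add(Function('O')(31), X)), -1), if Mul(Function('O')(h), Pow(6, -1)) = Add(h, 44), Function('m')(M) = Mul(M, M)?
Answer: Rational(-1, 4291) ≈ -0.00023305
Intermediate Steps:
Function('m')(M) = Pow(M, 2)
Function('O')(h) = Add(264, Mul(6, h)) (Function('O')(h) = Mul(6, Add(h, 44)) = Mul(6, Add(44, h)) = Add(264, Mul(6, h)))
X = -441 (X = Mul(Pow(7, 2), -9) = Mul(49, -9) = -441)
Pow(Add(-4300, Add(Function('O')(31), X)), -1) = Pow(Add(-4300, Add(Add(264, Mul(6, 31)), -441)), -1) = Pow(Add(-4300, Add(Add(264, 186), -441)), -1) = Pow(Add(-4300, Add(450, -441)), -1) = Pow(Add(-4300, 9), -1) = Pow(-4291, -1) = Rational(-1, 4291)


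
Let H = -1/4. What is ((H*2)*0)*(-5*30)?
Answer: 0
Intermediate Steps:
H = -¼ (H = -1*¼ = -¼ ≈ -0.25000)
((H*2)*0)*(-5*30) = (-¼*2*0)*(-5*30) = -½*0*(-150) = 0*(-150) = 0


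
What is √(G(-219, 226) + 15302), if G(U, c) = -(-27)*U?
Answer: √9389 ≈ 96.897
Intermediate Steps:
G(U, c) = 27*U
√(G(-219, 226) + 15302) = √(27*(-219) + 15302) = √(-5913 + 15302) = √9389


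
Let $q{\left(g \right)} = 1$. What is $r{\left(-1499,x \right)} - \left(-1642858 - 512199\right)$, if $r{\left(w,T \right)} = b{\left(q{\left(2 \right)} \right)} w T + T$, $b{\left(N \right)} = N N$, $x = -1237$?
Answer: $4008083$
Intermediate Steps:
$b{\left(N \right)} = N^{2}$
$r{\left(w,T \right)} = T + T w$ ($r{\left(w,T \right)} = 1^{2} w T + T = 1 w T + T = w T + T = T w + T = T + T w$)
$r{\left(-1499,x \right)} - \left(-1642858 - 512199\right) = - 1237 \left(1 - 1499\right) - \left(-1642858 - 512199\right) = \left(-1237\right) \left(-1498\right) - \left(-1642858 - 512199\right) = 1853026 - -2155057 = 1853026 + 2155057 = 4008083$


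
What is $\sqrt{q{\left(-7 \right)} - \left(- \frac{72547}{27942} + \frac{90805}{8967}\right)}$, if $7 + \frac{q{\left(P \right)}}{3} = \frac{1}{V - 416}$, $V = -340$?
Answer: $\frac{i \sqrt{4061967493890973}}{11931234} \approx 5.3417 i$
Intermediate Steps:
$q{\left(P \right)} = - \frac{5293}{252}$ ($q{\left(P \right)} = -21 + \frac{3}{-340 - 416} = -21 + \frac{3}{-756} = -21 + 3 \left(- \frac{1}{756}\right) = -21 - \frac{1}{252} = - \frac{5293}{252}$)
$\sqrt{q{\left(-7 \right)} - \left(- \frac{72547}{27942} + \frac{90805}{8967}\right)} = \sqrt{- \frac{5293}{252} - \left(- \frac{72547}{27942} + \frac{90805}{8967}\right)} = \sqrt{- \frac{5293}{252} - \frac{628914787}{83518638}} = \sqrt{- \frac{14298825649}{501111828}} = \frac{i \sqrt{4061967493890973}}{11931234}$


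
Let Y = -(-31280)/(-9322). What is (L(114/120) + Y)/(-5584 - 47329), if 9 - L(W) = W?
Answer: -437621/4932549860 ≈ -8.8721e-5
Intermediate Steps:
L(W) = 9 - W
Y = -15640/4661 (Y = -(-31280)*(-1)/9322 = -1*15640/4661 = -15640/4661 ≈ -3.3555)
(L(114/120) + Y)/(-5584 - 47329) = ((9 - 114/120) - 15640/4661)/(-5584 - 47329) = ((9 - 114/120) - 15640/4661)/(-52913) = ((9 - 1*19/20) - 15640/4661)*(-1/52913) = ((9 - 19/20) - 15640/4661)*(-1/52913) = (161/20 - 15640/4661)*(-1/52913) = (437621/93220)*(-1/52913) = -437621/4932549860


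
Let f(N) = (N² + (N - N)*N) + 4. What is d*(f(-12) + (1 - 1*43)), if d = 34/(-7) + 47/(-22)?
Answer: -57081/77 ≈ -741.31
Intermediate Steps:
f(N) = 4 + N² (f(N) = (N² + 0*N) + 4 = (N² + 0) + 4 = N² + 4 = 4 + N²)
d = -1077/154 (d = 34*(-⅐) + 47*(-1/22) = -34/7 - 47/22 = -1077/154 ≈ -6.9935)
d*(f(-12) + (1 - 1*43)) = -1077*((4 + (-12)²) + (1 - 1*43))/154 = -1077*((4 + 144) + (1 - 43))/154 = -1077*(148 - 42)/154 = -1077/154*106 = -57081/77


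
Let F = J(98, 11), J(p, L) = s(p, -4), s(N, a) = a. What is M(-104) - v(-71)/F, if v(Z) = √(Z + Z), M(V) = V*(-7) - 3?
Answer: 725 + I*√142/4 ≈ 725.0 + 2.9791*I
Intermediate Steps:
M(V) = -3 - 7*V (M(V) = -7*V - 3 = -3 - 7*V)
v(Z) = √2*√Z (v(Z) = √(2*Z) = √2*√Z)
J(p, L) = -4
F = -4
M(-104) - v(-71)/F = (-3 - 7*(-104)) - √2*√(-71)/(-4) = (-3 + 728) - √2*(I*√71)*(-1)/4 = 725 - I*√142*(-1)/4 = 725 - (-1)*I*√142/4 = 725 + I*√142/4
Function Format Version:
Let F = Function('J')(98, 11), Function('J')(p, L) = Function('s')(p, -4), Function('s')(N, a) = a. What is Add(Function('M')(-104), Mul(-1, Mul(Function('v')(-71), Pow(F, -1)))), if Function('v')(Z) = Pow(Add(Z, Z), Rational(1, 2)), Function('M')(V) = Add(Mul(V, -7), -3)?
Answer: Add(725, Mul(Rational(1, 4), I, Pow(142, Rational(1, 2)))) ≈ Add(725.00, Mul(2.9791, I))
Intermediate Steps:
Function('M')(V) = Add(-3, Mul(-7, V)) (Function('M')(V) = Add(Mul(-7, V), -3) = Add(-3, Mul(-7, V)))
Function('v')(Z) = Mul(Pow(2, Rational(1, 2)), Pow(Z, Rational(1, 2))) (Function('v')(Z) = Pow(Mul(2, Z), Rational(1, 2)) = Mul(Pow(2, Rational(1, 2)), Pow(Z, Rational(1, 2))))
Function('J')(p, L) = -4
F = -4
Add(Function('M')(-104), Mul(-1, Mul(Function('v')(-71), Pow(F, -1)))) = Add(Add(-3, Mul(-7, -104)), Mul(-1, Mul(Mul(Pow(2, Rational(1, 2)), Pow(-71, Rational(1, 2))), Pow(-4, -1)))) = Add(Add(-3, 728), Mul(-1, Mul(Mul(Pow(2, Rational(1, 2)), Mul(I, Pow(71, Rational(1, 2)))), Rational(-1, 4)))) = Add(725, Mul(-1, Mul(Mul(I, Pow(142, Rational(1, 2))), Rational(-1, 4)))) = Add(725, Mul(-1, Mul(Rational(-1, 4), I, Pow(142, Rational(1, 2))))) = Add(725, Mul(Rational(1, 4), I, Pow(142, Rational(1, 2))))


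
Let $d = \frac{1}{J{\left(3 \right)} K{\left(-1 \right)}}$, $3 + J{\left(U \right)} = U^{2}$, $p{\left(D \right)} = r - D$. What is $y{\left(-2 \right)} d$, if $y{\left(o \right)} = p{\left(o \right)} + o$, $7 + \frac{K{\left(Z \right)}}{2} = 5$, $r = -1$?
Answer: $\frac{1}{24} \approx 0.041667$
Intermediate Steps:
$p{\left(D \right)} = -1 - D$
$J{\left(U \right)} = -3 + U^{2}$
$K{\left(Z \right)} = -4$ ($K{\left(Z \right)} = -14 + 2 \cdot 5 = -14 + 10 = -4$)
$y{\left(o \right)} = -1$ ($y{\left(o \right)} = \left(-1 - o\right) + o = -1$)
$d = - \frac{1}{24}$ ($d = \frac{1}{\left(-3 + 3^{2}\right) \left(-4\right)} = \frac{1}{\left(-3 + 9\right) \left(-4\right)} = \frac{1}{6 \left(-4\right)} = \frac{1}{-24} = - \frac{1}{24} \approx -0.041667$)
$y{\left(-2 \right)} d = \left(-1\right) \left(- \frac{1}{24}\right) = \frac{1}{24}$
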